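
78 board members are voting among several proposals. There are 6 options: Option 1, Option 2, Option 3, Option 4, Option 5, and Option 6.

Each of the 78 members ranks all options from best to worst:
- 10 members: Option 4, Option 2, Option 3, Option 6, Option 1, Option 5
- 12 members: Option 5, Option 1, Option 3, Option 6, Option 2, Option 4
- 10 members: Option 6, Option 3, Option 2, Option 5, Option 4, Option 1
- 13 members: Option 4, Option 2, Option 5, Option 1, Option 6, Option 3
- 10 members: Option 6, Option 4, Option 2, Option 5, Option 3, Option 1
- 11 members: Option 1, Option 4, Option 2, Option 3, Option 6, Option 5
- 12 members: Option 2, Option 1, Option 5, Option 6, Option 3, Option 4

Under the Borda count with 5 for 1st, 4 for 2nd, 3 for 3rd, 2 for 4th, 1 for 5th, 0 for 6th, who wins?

Option 1: 10×1 + 12×4 + 10×0 + 13×2 + 10×0 + 11×5 + 12×4 = 187
Option 2: 10×4 + 12×1 + 10×3 + 13×4 + 10×3 + 11×3 + 12×5 = 257
Option 3: 10×3 + 12×3 + 10×4 + 13×0 + 10×1 + 11×2 + 12×1 = 150
Option 4: 10×5 + 12×0 + 10×1 + 13×5 + 10×4 + 11×4 + 12×0 = 209
Option 5: 10×0 + 12×5 + 10×2 + 13×3 + 10×2 + 11×0 + 12×3 = 175
Option 6: 10×2 + 12×2 + 10×5 + 13×1 + 10×5 + 11×1 + 12×2 = 192

Option 2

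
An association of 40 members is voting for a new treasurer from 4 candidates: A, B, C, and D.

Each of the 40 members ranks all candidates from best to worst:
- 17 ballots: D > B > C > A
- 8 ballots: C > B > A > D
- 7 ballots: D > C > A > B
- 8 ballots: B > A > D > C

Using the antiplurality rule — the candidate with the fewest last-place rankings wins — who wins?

Last-place votes: A 17, B 7, C 8, D 8.

B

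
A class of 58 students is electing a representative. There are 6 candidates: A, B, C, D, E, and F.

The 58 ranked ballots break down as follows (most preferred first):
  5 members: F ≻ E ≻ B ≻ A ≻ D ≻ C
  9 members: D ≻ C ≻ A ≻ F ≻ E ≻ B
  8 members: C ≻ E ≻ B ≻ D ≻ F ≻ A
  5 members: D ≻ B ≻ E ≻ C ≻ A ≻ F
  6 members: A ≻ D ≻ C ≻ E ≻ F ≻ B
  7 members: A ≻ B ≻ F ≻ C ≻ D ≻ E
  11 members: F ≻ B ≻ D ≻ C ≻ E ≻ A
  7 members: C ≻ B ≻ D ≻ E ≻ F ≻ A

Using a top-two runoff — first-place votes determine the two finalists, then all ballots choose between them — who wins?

C

Round 1 first-place votes: A 13, B 0, C 15, D 14, E 0, F 16. F and C advance.
Runoff: F is ranked above C on 23 ballots, C above F on 35.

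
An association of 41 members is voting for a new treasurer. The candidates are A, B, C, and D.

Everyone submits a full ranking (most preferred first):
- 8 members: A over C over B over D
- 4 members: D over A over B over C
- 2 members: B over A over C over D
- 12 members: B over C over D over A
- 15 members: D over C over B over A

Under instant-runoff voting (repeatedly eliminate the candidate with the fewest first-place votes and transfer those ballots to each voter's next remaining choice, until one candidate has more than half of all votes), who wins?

Round 1: A 8, B 14, C 0, D 19. C eliminated.
Round 2: A 8, B 14, D 19. A eliminated.
Round 3: B 22, D 19. B has a majority (≥21).

B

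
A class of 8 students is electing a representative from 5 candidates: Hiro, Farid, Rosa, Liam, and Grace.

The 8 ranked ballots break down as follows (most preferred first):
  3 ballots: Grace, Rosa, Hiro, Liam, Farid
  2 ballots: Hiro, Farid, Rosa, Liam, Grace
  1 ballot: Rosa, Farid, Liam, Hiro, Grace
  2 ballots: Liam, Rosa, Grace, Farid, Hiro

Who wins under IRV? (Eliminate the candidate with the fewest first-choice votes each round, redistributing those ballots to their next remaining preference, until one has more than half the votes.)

Round 1: Hiro 2, Farid 0, Rosa 1, Liam 2, Grace 3. Farid eliminated.
Round 2: Hiro 2, Rosa 1, Liam 2, Grace 3. Rosa eliminated.
Round 3: Hiro 2, Liam 3, Grace 3. Hiro eliminated.
Round 4: Liam 5, Grace 3. Liam has a majority (≥5).

Liam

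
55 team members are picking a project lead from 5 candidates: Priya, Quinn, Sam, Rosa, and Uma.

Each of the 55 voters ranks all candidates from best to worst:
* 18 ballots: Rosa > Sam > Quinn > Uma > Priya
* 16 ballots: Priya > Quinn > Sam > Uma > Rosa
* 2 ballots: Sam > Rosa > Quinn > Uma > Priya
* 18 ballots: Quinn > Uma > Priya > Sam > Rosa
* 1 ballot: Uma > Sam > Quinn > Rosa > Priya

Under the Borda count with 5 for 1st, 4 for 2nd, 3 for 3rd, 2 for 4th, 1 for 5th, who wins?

Quinn

Priya: 18×1 + 16×5 + 2×1 + 18×3 + 1×1 = 155
Quinn: 18×3 + 16×4 + 2×3 + 18×5 + 1×3 = 217
Sam: 18×4 + 16×3 + 2×5 + 18×2 + 1×4 = 170
Rosa: 18×5 + 16×1 + 2×4 + 18×1 + 1×2 = 134
Uma: 18×2 + 16×2 + 2×2 + 18×4 + 1×5 = 149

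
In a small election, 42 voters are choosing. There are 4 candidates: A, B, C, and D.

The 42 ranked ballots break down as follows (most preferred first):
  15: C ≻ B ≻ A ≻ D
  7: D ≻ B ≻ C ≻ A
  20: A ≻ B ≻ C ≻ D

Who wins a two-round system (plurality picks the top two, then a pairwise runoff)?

Round 1 first-place votes: A 20, B 0, C 15, D 7. A and C advance.
Runoff: A is ranked above C on 20 ballots, C above A on 22.

C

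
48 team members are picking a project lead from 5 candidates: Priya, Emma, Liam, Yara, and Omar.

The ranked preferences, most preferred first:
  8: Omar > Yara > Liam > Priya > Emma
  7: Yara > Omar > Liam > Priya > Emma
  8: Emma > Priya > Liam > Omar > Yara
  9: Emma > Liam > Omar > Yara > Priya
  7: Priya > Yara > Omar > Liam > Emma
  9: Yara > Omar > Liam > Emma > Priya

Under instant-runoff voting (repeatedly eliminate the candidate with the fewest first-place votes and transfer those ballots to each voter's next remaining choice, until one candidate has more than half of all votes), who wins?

Round 1: Priya 7, Emma 17, Liam 0, Yara 16, Omar 8. Liam eliminated.
Round 2: Priya 7, Emma 17, Yara 16, Omar 8. Priya eliminated.
Round 3: Emma 17, Yara 23, Omar 8. Omar eliminated.
Round 4: Emma 17, Yara 31. Yara has a majority (≥25).

Yara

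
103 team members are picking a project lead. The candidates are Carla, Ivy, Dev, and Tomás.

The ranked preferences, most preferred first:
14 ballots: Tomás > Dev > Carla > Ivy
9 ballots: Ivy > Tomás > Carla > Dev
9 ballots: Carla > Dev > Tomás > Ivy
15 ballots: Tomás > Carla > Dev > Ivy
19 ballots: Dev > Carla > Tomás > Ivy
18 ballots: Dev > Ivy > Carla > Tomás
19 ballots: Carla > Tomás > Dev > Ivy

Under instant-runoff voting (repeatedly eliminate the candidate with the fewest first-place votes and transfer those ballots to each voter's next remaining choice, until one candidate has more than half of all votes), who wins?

Tomás

Round 1: Carla 28, Ivy 9, Dev 37, Tomás 29. Ivy eliminated.
Round 2: Carla 28, Dev 37, Tomás 38. Carla eliminated.
Round 3: Dev 46, Tomás 57. Tomás has a majority (≥52).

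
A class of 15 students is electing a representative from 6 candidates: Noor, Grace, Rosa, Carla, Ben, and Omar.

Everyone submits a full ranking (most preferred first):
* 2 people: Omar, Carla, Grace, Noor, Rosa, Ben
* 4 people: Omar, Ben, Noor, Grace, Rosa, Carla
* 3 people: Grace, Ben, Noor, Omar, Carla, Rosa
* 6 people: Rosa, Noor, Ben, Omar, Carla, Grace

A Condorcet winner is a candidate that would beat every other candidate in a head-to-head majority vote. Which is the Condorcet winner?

Noor

Noor vs Grace: 10–5
Noor vs Rosa: 9–6
Noor vs Carla: 13–2
Noor vs Ben: 8–7
Noor vs Omar: 9–6
Noor beats every other candidate.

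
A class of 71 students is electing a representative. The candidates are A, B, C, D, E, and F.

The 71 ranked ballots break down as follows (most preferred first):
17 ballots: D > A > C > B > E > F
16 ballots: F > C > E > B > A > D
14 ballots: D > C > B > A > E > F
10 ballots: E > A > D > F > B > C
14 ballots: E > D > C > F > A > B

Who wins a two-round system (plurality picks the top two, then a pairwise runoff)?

E

Round 1 first-place votes: A 0, B 0, C 0, D 31, E 24, F 16. D and E advance.
Runoff: D is ranked above E on 31 ballots, E above D on 40.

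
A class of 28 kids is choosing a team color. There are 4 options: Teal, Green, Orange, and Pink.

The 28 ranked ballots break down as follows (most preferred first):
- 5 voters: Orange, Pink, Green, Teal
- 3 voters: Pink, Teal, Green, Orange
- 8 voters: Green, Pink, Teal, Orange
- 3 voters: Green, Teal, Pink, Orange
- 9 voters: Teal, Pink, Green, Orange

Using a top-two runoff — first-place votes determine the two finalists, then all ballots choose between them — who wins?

Green

Round 1 first-place votes: Teal 9, Green 11, Orange 5, Pink 3. Green and Teal advance.
Runoff: Green is ranked above Teal on 16 ballots, Teal above Green on 12.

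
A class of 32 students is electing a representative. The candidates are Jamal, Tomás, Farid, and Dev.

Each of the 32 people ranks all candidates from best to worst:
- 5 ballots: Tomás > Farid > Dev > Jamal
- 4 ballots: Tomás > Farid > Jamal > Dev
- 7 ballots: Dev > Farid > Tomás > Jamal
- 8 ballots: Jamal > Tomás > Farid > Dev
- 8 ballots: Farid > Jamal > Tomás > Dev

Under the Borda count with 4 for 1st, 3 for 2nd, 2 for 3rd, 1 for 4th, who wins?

Jamal: 5×1 + 4×2 + 7×1 + 8×4 + 8×3 = 76
Tomás: 5×4 + 4×4 + 7×2 + 8×3 + 8×2 = 90
Farid: 5×3 + 4×3 + 7×3 + 8×2 + 8×4 = 96
Dev: 5×2 + 4×1 + 7×4 + 8×1 + 8×1 = 58

Farid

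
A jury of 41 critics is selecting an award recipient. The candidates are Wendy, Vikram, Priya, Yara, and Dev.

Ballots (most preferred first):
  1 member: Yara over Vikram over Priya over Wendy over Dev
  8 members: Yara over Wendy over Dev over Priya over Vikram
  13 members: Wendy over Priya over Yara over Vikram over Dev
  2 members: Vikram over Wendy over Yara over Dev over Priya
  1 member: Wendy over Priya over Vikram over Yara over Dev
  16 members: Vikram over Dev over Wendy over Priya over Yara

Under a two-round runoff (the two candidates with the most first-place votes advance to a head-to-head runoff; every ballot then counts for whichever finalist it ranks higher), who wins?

Wendy

Round 1 first-place votes: Wendy 14, Vikram 18, Priya 0, Yara 9, Dev 0. Vikram and Wendy advance.
Runoff: Vikram is ranked above Wendy on 19 ballots, Wendy above Vikram on 22.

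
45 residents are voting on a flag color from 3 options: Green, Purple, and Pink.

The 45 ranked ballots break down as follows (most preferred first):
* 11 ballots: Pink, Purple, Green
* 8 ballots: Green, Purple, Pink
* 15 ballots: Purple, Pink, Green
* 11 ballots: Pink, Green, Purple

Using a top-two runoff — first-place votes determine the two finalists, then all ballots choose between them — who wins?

Round 1 first-place votes: Green 8, Purple 15, Pink 22. Pink and Purple advance.
Runoff: Pink is ranked above Purple on 22 ballots, Purple above Pink on 23.

Purple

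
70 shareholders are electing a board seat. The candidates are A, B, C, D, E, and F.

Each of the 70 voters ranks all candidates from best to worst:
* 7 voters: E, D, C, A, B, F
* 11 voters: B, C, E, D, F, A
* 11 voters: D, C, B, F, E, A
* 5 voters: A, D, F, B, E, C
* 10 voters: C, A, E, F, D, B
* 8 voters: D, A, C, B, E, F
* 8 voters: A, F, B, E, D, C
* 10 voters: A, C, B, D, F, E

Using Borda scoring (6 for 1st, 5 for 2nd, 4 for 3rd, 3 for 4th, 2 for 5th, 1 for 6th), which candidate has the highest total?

C

A: 7×3 + 11×1 + 11×1 + 5×6 + 10×5 + 8×5 + 8×6 + 10×6 = 271
B: 7×2 + 11×6 + 11×4 + 5×3 + 10×1 + 8×3 + 8×4 + 10×4 = 245
C: 7×4 + 11×5 + 11×5 + 5×1 + 10×6 + 8×4 + 8×1 + 10×5 = 293
D: 7×5 + 11×3 + 11×6 + 5×5 + 10×2 + 8×6 + 8×2 + 10×3 = 273
E: 7×6 + 11×4 + 11×2 + 5×2 + 10×4 + 8×2 + 8×3 + 10×1 = 208
F: 7×1 + 11×2 + 11×3 + 5×4 + 10×3 + 8×1 + 8×5 + 10×2 = 180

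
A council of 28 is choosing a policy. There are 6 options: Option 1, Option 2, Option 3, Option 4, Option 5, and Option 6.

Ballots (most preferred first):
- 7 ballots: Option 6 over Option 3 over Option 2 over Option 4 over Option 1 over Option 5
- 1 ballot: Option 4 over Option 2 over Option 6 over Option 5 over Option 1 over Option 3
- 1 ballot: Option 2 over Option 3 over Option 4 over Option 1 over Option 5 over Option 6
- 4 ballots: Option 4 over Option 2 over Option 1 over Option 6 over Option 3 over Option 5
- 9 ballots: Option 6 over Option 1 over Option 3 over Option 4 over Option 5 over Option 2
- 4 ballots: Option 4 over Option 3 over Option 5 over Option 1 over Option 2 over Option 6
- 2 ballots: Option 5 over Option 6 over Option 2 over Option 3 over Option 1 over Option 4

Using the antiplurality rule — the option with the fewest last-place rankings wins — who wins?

Option 1

Last-place votes: Option 1 0, Option 2 9, Option 3 1, Option 4 2, Option 5 11, Option 6 5.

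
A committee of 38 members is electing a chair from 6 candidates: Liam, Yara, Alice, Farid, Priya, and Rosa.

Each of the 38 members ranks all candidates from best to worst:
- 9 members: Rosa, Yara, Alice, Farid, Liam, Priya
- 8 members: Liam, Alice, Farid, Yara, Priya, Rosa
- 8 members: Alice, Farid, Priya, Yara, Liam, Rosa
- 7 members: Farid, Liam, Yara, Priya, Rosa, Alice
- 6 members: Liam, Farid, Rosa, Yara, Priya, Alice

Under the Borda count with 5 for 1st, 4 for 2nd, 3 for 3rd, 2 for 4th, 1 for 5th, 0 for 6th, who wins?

Liam: 9×1 + 8×5 + 8×1 + 7×4 + 6×5 = 115
Yara: 9×4 + 8×2 + 8×2 + 7×3 + 6×2 = 101
Alice: 9×3 + 8×4 + 8×5 + 7×0 + 6×0 = 99
Farid: 9×2 + 8×3 + 8×4 + 7×5 + 6×4 = 133
Priya: 9×0 + 8×1 + 8×3 + 7×2 + 6×1 = 52
Rosa: 9×5 + 8×0 + 8×0 + 7×1 + 6×3 = 70

Farid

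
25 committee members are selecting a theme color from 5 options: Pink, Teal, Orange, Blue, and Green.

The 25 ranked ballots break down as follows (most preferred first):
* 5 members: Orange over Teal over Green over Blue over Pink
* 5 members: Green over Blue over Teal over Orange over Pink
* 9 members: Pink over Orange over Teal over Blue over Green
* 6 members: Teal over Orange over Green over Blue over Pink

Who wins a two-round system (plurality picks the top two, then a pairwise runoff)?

Teal

Round 1 first-place votes: Pink 9, Teal 6, Orange 5, Blue 0, Green 5. Pink and Teal advance.
Runoff: Pink is ranked above Teal on 9 ballots, Teal above Pink on 16.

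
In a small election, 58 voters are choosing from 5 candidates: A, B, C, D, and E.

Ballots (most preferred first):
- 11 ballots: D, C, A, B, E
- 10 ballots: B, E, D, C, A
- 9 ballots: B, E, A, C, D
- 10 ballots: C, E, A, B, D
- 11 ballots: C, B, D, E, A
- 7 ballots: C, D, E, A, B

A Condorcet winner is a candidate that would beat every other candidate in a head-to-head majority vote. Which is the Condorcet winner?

C vs A: 49–9
C vs B: 39–19
C vs D: 37–21
C vs E: 39–19
C beats every other candidate.

C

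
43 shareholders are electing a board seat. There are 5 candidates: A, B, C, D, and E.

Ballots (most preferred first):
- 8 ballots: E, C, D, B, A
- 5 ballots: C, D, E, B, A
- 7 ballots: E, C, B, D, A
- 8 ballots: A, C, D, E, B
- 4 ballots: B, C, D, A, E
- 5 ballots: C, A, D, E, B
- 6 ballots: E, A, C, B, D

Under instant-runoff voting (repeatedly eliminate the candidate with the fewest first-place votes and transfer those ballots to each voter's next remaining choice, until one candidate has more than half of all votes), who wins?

Round 1: A 8, B 4, C 10, D 0, E 21. D eliminated.
Round 2: A 8, B 4, C 10, E 21. B eliminated.
Round 3: A 8, C 14, E 21. A eliminated.
Round 4: C 22, E 21. C has a majority (≥22).

C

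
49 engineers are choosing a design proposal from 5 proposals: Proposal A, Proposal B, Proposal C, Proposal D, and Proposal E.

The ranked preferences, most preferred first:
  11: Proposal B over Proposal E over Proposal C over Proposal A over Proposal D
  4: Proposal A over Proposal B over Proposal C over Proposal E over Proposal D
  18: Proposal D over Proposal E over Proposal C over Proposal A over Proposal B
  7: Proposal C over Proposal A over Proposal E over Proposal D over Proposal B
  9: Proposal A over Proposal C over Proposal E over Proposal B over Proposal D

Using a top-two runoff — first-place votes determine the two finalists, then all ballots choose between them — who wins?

Proposal A

Round 1 first-place votes: Proposal A 13, Proposal B 11, Proposal C 7, Proposal D 18, Proposal E 0. Proposal D and Proposal A advance.
Runoff: Proposal D is ranked above Proposal A on 18 ballots, Proposal A above Proposal D on 31.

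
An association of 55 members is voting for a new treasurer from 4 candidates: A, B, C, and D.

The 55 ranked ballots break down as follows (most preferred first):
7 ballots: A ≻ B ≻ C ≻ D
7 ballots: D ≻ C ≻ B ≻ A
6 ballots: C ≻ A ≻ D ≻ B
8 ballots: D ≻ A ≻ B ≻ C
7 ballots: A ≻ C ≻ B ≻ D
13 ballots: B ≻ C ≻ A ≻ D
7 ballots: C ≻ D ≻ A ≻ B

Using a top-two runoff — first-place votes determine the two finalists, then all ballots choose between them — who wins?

A

Round 1 first-place votes: A 14, B 13, C 13, D 15. D and A advance.
Runoff: D is ranked above A on 22 ballots, A above D on 33.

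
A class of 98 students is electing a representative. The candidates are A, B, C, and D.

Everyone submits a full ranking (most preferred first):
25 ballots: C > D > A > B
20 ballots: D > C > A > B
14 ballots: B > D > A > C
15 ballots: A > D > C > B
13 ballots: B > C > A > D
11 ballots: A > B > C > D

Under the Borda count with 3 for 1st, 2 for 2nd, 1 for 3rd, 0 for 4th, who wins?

A: 25×1 + 20×1 + 14×1 + 15×3 + 13×1 + 11×3 = 150
B: 25×0 + 20×0 + 14×3 + 15×0 + 13×3 + 11×2 = 103
C: 25×3 + 20×2 + 14×0 + 15×1 + 13×2 + 11×1 = 167
D: 25×2 + 20×3 + 14×2 + 15×2 + 13×0 + 11×0 = 168

D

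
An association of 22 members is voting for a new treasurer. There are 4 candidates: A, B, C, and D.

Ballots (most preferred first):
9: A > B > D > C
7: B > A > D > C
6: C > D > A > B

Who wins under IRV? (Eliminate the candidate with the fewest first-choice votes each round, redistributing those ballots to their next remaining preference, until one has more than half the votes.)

A

Round 1: A 9, B 7, C 6, D 0. D eliminated.
Round 2: A 9, B 7, C 6. C eliminated.
Round 3: A 15, B 7. A has a majority (≥12).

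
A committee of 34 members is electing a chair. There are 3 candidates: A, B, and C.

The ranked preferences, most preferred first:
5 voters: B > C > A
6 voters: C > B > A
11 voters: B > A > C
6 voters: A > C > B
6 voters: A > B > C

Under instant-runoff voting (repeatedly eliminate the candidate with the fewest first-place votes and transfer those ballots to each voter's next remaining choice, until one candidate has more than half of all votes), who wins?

Round 1: A 12, B 16, C 6. C eliminated.
Round 2: A 12, B 22. B has a majority (≥18).

B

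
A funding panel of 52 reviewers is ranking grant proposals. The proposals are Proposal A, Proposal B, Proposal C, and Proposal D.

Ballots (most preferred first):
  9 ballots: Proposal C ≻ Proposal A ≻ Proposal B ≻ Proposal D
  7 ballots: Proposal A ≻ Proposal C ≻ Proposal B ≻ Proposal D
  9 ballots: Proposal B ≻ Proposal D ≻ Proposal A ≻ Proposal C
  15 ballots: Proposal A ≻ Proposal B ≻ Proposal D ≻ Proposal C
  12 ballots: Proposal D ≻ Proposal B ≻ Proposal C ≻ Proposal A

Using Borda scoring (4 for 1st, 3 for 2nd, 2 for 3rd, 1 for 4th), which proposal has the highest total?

Proposal B

Proposal A: 9×3 + 7×4 + 9×2 + 15×4 + 12×1 = 145
Proposal B: 9×2 + 7×2 + 9×4 + 15×3 + 12×3 = 149
Proposal C: 9×4 + 7×3 + 9×1 + 15×1 + 12×2 = 105
Proposal D: 9×1 + 7×1 + 9×3 + 15×2 + 12×4 = 121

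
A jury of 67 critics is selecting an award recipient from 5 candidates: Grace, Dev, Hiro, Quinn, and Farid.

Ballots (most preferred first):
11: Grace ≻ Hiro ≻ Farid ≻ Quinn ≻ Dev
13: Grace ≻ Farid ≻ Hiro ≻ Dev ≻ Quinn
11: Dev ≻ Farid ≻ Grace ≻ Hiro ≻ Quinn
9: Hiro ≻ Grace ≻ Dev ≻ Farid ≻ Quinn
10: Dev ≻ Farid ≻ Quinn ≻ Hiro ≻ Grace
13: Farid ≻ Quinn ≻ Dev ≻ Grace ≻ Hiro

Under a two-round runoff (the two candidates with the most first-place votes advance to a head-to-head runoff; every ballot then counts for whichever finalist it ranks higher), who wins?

Round 1 first-place votes: Grace 24, Dev 21, Hiro 9, Quinn 0, Farid 13. Grace and Dev advance.
Runoff: Grace is ranked above Dev on 33 ballots, Dev above Grace on 34.

Dev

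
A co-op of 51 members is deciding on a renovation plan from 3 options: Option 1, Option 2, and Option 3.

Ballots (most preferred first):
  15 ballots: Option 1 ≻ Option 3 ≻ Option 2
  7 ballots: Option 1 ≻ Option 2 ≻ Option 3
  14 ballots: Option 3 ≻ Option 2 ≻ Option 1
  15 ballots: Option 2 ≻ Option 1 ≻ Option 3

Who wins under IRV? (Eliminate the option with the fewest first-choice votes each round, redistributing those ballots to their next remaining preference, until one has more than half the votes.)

Round 1: Option 1 22, Option 2 15, Option 3 14. Option 3 eliminated.
Round 2: Option 1 22, Option 2 29. Option 2 has a majority (≥26).

Option 2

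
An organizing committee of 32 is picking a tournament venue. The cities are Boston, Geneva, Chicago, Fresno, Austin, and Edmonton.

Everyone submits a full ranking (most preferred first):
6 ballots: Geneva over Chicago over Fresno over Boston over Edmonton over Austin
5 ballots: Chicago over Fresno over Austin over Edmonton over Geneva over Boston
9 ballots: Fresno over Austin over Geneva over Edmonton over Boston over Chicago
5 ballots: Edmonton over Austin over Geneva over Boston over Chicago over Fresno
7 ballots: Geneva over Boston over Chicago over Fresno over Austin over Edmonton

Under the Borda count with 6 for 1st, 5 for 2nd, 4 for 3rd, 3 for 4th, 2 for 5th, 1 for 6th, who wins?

Geneva

Boston: 6×3 + 5×1 + 9×2 + 5×3 + 7×5 = 91
Geneva: 6×6 + 5×2 + 9×4 + 5×4 + 7×6 = 144
Chicago: 6×5 + 5×6 + 9×1 + 5×2 + 7×4 = 107
Fresno: 6×4 + 5×5 + 9×6 + 5×1 + 7×3 = 129
Austin: 6×1 + 5×4 + 9×5 + 5×5 + 7×2 = 110
Edmonton: 6×2 + 5×3 + 9×3 + 5×6 + 7×1 = 91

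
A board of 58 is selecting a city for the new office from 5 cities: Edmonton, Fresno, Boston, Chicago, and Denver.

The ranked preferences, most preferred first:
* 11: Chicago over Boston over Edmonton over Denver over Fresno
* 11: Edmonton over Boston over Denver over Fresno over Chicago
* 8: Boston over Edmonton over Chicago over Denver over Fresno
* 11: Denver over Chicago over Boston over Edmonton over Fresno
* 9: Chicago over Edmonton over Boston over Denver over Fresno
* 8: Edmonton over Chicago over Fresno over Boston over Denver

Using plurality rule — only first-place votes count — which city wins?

First-place votes: Edmonton 19, Fresno 0, Boston 8, Chicago 20, Denver 11.

Chicago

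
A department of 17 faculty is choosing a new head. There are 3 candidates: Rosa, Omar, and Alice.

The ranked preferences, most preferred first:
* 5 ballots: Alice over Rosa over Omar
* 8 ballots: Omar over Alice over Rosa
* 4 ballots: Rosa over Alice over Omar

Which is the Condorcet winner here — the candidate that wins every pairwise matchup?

Alice

Alice vs Rosa: 13–4
Alice vs Omar: 9–8
Alice beats every other candidate.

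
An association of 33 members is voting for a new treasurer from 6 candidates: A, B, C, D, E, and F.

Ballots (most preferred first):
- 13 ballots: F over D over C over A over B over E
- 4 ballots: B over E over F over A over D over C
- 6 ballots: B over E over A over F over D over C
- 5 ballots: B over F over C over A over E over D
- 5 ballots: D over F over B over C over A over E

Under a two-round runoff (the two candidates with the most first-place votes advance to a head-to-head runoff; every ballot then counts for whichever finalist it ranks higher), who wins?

F

Round 1 first-place votes: A 0, B 15, C 0, D 5, E 0, F 13. B and F advance.
Runoff: B is ranked above F on 15 ballots, F above B on 18.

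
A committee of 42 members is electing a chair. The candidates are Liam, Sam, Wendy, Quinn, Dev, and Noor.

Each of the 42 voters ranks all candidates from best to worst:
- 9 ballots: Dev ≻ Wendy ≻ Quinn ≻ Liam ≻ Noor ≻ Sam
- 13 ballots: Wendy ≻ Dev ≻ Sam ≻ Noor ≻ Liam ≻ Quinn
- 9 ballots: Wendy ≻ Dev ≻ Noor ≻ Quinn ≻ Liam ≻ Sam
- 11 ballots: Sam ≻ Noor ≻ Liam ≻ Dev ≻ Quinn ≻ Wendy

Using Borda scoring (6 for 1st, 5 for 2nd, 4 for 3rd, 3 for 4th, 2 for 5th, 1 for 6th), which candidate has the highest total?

Dev

Liam: 9×3 + 13×2 + 9×2 + 11×4 = 115
Sam: 9×1 + 13×4 + 9×1 + 11×6 = 136
Wendy: 9×5 + 13×6 + 9×6 + 11×1 = 188
Quinn: 9×4 + 13×1 + 9×3 + 11×2 = 98
Dev: 9×6 + 13×5 + 9×5 + 11×3 = 197
Noor: 9×2 + 13×3 + 9×4 + 11×5 = 148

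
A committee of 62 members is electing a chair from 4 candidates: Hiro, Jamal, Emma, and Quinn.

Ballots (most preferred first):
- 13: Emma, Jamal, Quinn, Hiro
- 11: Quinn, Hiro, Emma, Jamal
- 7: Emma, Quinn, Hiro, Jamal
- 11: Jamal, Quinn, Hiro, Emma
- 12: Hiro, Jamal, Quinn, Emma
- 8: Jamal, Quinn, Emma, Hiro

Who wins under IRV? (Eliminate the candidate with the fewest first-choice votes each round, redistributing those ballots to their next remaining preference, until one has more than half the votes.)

Round 1: Hiro 12, Jamal 19, Emma 20, Quinn 11. Quinn eliminated.
Round 2: Hiro 23, Jamal 19, Emma 20. Jamal eliminated.
Round 3: Hiro 34, Emma 28. Hiro has a majority (≥32).

Hiro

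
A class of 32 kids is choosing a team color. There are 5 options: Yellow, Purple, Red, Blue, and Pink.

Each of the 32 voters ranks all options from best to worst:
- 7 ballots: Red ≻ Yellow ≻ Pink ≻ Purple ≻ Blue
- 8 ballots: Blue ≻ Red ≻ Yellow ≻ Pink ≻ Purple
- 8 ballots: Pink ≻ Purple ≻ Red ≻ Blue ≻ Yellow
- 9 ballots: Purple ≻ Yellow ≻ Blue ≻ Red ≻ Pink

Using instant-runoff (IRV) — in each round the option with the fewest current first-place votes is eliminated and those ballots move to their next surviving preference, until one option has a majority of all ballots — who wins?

Pink

Round 1: Yellow 0, Purple 9, Red 7, Blue 8, Pink 8. Yellow eliminated.
Round 2: Purple 9, Red 7, Blue 8, Pink 8. Red eliminated.
Round 3: Purple 9, Blue 8, Pink 15. Blue eliminated.
Round 4: Purple 9, Pink 23. Pink has a majority (≥17).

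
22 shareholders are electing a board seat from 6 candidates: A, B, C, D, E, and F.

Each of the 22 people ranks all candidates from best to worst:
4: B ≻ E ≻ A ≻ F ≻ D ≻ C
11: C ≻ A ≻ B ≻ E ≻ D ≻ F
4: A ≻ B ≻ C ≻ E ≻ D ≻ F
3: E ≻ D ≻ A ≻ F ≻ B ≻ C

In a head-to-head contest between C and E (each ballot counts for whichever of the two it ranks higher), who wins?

C

C is ranked above E on 15 ballots; E above C on 7.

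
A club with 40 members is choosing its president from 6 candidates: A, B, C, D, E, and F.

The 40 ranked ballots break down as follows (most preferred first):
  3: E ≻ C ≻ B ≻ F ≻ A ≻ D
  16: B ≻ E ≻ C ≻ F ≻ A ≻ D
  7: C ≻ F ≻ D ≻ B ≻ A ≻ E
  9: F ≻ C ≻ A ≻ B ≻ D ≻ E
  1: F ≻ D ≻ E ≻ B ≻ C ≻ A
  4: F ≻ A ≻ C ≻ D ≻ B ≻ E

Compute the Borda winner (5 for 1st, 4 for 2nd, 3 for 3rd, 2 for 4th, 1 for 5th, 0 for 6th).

C

A: 3×1 + 16×1 + 7×1 + 9×3 + 1×0 + 4×4 = 69
B: 3×3 + 16×5 + 7×2 + 9×2 + 1×2 + 4×1 = 127
C: 3×4 + 16×3 + 7×5 + 9×4 + 1×1 + 4×3 = 144
D: 3×0 + 16×0 + 7×3 + 9×1 + 1×4 + 4×2 = 42
E: 3×5 + 16×4 + 7×0 + 9×0 + 1×3 + 4×0 = 82
F: 3×2 + 16×2 + 7×4 + 9×5 + 1×5 + 4×5 = 136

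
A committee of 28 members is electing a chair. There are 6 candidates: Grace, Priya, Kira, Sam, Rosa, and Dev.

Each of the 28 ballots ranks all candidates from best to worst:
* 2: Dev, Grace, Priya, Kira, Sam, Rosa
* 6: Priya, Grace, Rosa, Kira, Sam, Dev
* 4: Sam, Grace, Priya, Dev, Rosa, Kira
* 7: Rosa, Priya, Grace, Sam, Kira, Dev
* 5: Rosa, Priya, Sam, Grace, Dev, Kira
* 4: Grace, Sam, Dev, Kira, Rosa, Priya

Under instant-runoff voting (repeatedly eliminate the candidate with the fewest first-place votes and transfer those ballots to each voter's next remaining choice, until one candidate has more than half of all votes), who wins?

Round 1: Grace 4, Priya 6, Kira 0, Sam 4, Rosa 12, Dev 2. Kira eliminated.
Round 2: Grace 4, Priya 6, Sam 4, Rosa 12, Dev 2. Dev eliminated.
Round 3: Grace 6, Priya 6, Sam 4, Rosa 12. Sam eliminated.
Round 4: Grace 10, Priya 6, Rosa 12. Priya eliminated.
Round 5: Grace 16, Rosa 12. Grace has a majority (≥15).

Grace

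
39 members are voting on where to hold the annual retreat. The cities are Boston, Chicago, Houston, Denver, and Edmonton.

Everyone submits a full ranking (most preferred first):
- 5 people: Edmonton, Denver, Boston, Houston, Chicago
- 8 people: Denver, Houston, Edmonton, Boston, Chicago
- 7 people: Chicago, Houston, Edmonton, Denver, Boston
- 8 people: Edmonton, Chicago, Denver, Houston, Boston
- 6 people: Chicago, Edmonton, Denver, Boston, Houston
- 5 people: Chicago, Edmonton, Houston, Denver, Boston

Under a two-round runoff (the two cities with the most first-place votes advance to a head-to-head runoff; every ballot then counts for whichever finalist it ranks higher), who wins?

Edmonton

Round 1 first-place votes: Boston 0, Chicago 18, Houston 0, Denver 8, Edmonton 13. Chicago and Edmonton advance.
Runoff: Chicago is ranked above Edmonton on 18 ballots, Edmonton above Chicago on 21.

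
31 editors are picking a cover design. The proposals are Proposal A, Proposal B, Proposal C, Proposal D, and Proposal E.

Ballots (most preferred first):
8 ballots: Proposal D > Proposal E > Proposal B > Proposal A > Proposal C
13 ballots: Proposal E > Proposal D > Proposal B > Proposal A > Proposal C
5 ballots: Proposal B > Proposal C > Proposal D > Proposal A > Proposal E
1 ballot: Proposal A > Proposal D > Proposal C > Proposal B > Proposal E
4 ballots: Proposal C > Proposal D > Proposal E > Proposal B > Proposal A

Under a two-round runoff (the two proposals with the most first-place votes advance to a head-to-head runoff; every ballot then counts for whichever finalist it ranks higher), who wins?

Proposal D

Round 1 first-place votes: Proposal A 1, Proposal B 5, Proposal C 4, Proposal D 8, Proposal E 13. Proposal E and Proposal D advance.
Runoff: Proposal E is ranked above Proposal D on 13 ballots, Proposal D above Proposal E on 18.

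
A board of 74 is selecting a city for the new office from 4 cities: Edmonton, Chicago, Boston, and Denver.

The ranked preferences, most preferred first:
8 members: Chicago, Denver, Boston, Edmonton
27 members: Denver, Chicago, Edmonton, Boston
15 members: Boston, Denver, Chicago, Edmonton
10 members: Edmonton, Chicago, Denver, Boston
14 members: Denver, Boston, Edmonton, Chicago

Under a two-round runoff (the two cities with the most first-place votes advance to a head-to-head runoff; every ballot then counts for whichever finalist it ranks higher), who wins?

Round 1 first-place votes: Edmonton 10, Chicago 8, Boston 15, Denver 41. Denver and Boston advance.
Runoff: Denver is ranked above Boston on 59 ballots, Boston above Denver on 15.

Denver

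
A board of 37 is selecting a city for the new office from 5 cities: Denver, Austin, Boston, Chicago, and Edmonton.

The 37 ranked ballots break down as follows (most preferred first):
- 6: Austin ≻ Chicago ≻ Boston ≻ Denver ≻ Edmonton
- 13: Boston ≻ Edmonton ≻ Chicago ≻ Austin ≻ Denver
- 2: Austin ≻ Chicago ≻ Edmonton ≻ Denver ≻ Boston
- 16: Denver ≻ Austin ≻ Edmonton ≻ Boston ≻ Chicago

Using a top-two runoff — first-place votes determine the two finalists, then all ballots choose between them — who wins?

Boston

Round 1 first-place votes: Denver 16, Austin 8, Boston 13, Chicago 0, Edmonton 0. Denver and Boston advance.
Runoff: Denver is ranked above Boston on 18 ballots, Boston above Denver on 19.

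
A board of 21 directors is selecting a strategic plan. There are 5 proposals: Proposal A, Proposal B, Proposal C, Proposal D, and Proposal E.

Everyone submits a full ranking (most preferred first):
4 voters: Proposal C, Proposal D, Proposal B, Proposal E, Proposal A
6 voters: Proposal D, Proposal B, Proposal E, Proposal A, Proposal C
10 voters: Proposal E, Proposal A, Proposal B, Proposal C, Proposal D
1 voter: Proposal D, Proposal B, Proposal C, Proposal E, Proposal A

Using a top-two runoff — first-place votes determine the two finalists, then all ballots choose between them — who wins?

Proposal D

Round 1 first-place votes: Proposal A 0, Proposal B 0, Proposal C 4, Proposal D 7, Proposal E 10. Proposal E and Proposal D advance.
Runoff: Proposal E is ranked above Proposal D on 10 ballots, Proposal D above Proposal E on 11.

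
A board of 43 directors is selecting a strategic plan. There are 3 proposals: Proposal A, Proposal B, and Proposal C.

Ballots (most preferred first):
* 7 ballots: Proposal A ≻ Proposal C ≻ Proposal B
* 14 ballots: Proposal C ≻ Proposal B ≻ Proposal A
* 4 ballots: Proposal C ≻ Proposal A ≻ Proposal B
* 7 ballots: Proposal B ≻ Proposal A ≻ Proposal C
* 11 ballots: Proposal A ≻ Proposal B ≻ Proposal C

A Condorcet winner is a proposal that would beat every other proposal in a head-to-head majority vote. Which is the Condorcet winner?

Proposal A vs Proposal B: 22–21
Proposal A vs Proposal C: 25–18
Proposal A beats every other proposal.

Proposal A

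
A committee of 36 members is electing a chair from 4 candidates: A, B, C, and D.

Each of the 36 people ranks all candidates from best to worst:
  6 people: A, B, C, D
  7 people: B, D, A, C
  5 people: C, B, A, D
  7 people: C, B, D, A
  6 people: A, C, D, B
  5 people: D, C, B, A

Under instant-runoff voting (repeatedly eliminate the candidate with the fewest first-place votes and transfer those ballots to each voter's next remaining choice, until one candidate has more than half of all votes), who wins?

Round 1: A 12, B 7, C 12, D 5. D eliminated.
Round 2: A 12, B 7, C 17. B eliminated.
Round 3: A 19, C 17. A has a majority (≥19).

A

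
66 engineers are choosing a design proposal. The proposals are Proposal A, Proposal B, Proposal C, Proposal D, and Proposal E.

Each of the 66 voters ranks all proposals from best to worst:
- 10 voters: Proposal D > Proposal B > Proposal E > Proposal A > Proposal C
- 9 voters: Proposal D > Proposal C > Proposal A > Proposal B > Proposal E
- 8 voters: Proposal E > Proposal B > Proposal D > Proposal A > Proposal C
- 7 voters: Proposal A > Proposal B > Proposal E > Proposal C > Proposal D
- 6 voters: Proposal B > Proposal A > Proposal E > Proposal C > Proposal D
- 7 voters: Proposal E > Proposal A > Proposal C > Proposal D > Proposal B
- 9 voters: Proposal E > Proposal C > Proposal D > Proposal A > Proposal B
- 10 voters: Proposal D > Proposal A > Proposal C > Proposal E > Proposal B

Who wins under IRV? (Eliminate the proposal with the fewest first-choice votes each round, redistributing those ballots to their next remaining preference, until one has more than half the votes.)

Proposal E

Round 1: Proposal A 7, Proposal B 6, Proposal C 0, Proposal D 29, Proposal E 24. Proposal C eliminated.
Round 2: Proposal A 7, Proposal B 6, Proposal D 29, Proposal E 24. Proposal B eliminated.
Round 3: Proposal A 13, Proposal D 29, Proposal E 24. Proposal A eliminated.
Round 4: Proposal D 29, Proposal E 37. Proposal E has a majority (≥34).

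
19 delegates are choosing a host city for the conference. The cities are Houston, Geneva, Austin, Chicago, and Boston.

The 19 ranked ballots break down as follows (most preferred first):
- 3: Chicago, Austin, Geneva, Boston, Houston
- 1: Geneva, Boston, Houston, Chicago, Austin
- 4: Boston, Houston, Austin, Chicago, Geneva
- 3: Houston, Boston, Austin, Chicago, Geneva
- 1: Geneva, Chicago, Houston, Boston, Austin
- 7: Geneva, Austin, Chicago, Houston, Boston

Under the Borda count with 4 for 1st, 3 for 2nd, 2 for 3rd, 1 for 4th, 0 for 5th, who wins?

Houston: 3×0 + 1×2 + 4×3 + 3×4 + 1×2 + 7×1 = 35
Geneva: 3×2 + 1×4 + 4×0 + 3×0 + 1×4 + 7×4 = 42
Austin: 3×3 + 1×0 + 4×2 + 3×2 + 1×0 + 7×3 = 44
Chicago: 3×4 + 1×1 + 4×1 + 3×1 + 1×3 + 7×2 = 37
Boston: 3×1 + 1×3 + 4×4 + 3×3 + 1×1 + 7×0 = 32

Austin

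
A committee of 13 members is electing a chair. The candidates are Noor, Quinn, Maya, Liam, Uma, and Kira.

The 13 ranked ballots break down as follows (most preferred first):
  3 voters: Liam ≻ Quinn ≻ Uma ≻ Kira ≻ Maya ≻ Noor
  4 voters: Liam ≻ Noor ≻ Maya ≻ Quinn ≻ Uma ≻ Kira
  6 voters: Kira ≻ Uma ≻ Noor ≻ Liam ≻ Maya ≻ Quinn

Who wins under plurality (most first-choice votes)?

Liam

First-place votes: Noor 0, Quinn 0, Maya 0, Liam 7, Uma 0, Kira 6.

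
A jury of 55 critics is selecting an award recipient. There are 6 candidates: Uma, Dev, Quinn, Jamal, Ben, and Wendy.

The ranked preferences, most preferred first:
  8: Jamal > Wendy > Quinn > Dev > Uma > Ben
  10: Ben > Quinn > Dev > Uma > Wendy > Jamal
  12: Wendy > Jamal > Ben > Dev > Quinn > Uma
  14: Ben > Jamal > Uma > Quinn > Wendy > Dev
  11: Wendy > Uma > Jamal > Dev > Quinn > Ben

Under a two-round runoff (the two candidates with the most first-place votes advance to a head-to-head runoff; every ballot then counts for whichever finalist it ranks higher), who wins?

Round 1 first-place votes: Uma 0, Dev 0, Quinn 0, Jamal 8, Ben 24, Wendy 23. Ben and Wendy advance.
Runoff: Ben is ranked above Wendy on 24 ballots, Wendy above Ben on 31.

Wendy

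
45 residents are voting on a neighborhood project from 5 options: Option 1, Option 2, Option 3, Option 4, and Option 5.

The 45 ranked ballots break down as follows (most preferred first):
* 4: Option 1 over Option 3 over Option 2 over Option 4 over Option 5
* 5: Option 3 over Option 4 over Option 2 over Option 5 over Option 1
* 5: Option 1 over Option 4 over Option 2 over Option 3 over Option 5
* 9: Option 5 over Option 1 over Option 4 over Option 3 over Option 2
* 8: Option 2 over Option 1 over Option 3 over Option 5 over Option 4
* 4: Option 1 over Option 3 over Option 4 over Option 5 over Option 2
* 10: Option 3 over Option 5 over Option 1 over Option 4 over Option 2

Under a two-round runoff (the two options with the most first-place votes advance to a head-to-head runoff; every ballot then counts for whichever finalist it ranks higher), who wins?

Option 1

Round 1 first-place votes: Option 1 13, Option 2 8, Option 3 15, Option 4 0, Option 5 9. Option 3 and Option 1 advance.
Runoff: Option 3 is ranked above Option 1 on 15 ballots, Option 1 above Option 3 on 30.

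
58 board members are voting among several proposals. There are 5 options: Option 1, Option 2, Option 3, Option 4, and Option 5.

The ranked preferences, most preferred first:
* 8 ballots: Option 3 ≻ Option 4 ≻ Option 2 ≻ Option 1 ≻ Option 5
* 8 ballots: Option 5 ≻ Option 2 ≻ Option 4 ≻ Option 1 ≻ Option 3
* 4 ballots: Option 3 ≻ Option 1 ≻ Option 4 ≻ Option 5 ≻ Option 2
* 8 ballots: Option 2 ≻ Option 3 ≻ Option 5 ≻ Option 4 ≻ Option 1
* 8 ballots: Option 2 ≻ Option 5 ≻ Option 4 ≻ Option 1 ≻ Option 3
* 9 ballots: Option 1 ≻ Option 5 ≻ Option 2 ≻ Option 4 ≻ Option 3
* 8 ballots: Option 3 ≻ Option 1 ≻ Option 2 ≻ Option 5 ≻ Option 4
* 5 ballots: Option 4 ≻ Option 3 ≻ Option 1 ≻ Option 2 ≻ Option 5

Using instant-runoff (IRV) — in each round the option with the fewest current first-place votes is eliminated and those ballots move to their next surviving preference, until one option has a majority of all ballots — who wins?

Option 2

Round 1: Option 1 9, Option 2 16, Option 3 20, Option 4 5, Option 5 8. Option 4 eliminated.
Round 2: Option 1 9, Option 2 16, Option 3 25, Option 5 8. Option 5 eliminated.
Round 3: Option 1 9, Option 2 24, Option 3 25. Option 1 eliminated.
Round 4: Option 2 33, Option 3 25. Option 2 has a majority (≥30).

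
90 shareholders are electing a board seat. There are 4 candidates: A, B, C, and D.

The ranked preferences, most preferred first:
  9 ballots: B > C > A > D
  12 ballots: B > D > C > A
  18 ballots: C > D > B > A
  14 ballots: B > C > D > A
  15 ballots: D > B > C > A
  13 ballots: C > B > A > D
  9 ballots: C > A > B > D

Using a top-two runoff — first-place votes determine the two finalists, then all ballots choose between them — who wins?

B

Round 1 first-place votes: A 0, B 35, C 40, D 15. C and B advance.
Runoff: C is ranked above B on 40 ballots, B above C on 50.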